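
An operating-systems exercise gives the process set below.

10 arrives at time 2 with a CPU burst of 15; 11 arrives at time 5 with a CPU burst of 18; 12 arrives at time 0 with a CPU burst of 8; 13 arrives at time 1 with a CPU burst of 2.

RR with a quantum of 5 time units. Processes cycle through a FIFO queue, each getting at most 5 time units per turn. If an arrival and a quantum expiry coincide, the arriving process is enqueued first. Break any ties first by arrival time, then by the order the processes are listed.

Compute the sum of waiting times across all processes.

Gantt: | 12 0-5 | 13 5-7 | 10 7-12 | 11 12-17 | 12 17-20 | 10 20-25 | 11 25-30 | 10 30-35 | 11 35-43 |
Completion: 10=35  11=43  12=20  13=7
Waiting = turnaround − burst: 10=18, 11=20, 12=12, 13=4
Total waiting = 18 + 20 + 12 + 4 = 54

54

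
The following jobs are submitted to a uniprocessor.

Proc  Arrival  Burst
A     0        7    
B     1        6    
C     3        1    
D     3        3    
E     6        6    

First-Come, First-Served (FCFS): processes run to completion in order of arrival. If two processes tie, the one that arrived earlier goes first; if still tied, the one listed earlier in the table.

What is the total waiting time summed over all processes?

38

Gantt: | A 0-7 | B 7-13 | C 13-14 | D 14-17 | E 17-23 |
Completion: A=7  B=13  C=14  D=17  E=23
Turnaround (C−A): A=7  B=12  C=11  D=14  E=17
Waiting = turnaround − burst: A=0, B=6, C=10, D=11, E=11
Total waiting = 0 + 6 + 10 + 11 + 11 = 38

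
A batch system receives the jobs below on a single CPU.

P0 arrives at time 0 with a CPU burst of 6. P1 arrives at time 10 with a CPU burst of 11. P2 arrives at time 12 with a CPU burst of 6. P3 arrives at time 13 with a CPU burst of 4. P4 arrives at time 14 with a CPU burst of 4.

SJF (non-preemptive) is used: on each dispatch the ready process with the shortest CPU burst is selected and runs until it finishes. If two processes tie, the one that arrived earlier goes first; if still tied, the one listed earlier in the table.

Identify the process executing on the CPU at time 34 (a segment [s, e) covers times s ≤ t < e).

Timeline: | P0 0-6 | idle 6-10 | P1 10-21 | P3 21-25 | P4 25-29 | P2 29-35 |
Completion: P0=6  P1=21  P2=35  P3=25  P4=29

P2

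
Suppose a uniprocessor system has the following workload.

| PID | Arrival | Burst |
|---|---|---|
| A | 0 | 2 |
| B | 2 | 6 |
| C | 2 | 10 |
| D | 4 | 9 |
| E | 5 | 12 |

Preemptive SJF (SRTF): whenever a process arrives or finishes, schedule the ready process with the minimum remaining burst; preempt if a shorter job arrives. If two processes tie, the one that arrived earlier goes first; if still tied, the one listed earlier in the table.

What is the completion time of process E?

Timeline: | A 0-2 | B 2-8 | D 8-17 | C 17-27 | E 27-39 |
Completion: A=2  B=8  C=27  D=17  E=39
Turnaround (C−A): A=2  B=6  C=25  D=13  E=34

39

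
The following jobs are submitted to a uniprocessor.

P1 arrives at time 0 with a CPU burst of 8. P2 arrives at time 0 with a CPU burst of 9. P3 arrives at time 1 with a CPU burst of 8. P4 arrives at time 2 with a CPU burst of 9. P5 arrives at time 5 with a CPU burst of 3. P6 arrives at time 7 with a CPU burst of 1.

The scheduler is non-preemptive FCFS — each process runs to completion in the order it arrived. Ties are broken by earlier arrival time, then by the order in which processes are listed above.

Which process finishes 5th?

P5

Schedule: | P1 0-8 | P2 8-17 | P3 17-25 | P4 25-34 | P5 34-37 | P6 37-38 |
Completion: P1=8  P2=17  P3=25  P4=34  P5=37  P6=38
Finish order: P1 → P2 → P3 → P4 → P5 → P6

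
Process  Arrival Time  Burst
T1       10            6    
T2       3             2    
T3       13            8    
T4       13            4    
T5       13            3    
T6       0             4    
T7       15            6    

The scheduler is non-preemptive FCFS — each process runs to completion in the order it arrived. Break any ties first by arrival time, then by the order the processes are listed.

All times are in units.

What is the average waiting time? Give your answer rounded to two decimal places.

6.57

Schedule: | T6 0-4 | T2 4-6 | idle 6-10 | T1 10-16 | T3 16-24 | T4 24-28 | T5 28-31 | T7 31-37 |
Completion: T1=16  T2=6  T3=24  T4=28  T5=31  T6=4  T7=37
Turnaround (C−A): T1=6  T2=3  T3=11  T4=15  T5=18  T6=4  T7=22
Waiting times: T1=0, T2=1, T3=3, T4=11, T5=15, T6=0, T7=16
Average waiting = (0+1+3+11+15+0+16) / 7 = 46/7 = 6.57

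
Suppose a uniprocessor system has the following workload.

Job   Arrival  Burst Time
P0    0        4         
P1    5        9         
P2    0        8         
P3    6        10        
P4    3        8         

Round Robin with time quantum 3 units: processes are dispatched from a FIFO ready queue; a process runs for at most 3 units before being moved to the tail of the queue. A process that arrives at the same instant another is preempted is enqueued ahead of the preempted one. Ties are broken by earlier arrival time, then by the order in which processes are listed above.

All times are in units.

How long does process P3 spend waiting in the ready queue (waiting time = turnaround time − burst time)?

23

Schedule: | P0 0-3 | P2 3-6 | P4 6-9 | P0 9-10 | P1 10-13 | P3 13-16 | P2 16-19 | P4 19-22 | P1 22-25 | P3 25-28 | P2 28-30 | P4 30-32 | P1 32-35 | P3 35-39 |
Completion: P0=10  P1=35  P2=30  P3=39  P4=32
Waiting(P3) = turnaround − burst = 33 − 10 = 23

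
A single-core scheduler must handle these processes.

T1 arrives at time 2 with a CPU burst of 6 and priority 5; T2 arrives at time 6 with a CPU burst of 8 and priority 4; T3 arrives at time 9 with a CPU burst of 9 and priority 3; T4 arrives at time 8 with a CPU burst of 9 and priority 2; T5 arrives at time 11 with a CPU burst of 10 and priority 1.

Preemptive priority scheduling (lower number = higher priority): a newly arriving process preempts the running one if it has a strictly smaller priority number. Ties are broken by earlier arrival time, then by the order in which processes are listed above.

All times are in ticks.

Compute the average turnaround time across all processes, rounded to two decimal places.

26.80

Timeline: | idle 0-2 | T1 2-6 | T2 6-8 | T4 8-11 | T5 11-21 | T4 21-27 | T3 27-36 | T2 36-42 | T1 42-44 |
Completion: T1=44  T2=42  T3=36  T4=27  T5=21
Turnaround times: T1=42, T2=36, T3=27, T4=19, T5=10
Average turnaround = (42+36+27+19+10) / 5 = 134/5 = 26.80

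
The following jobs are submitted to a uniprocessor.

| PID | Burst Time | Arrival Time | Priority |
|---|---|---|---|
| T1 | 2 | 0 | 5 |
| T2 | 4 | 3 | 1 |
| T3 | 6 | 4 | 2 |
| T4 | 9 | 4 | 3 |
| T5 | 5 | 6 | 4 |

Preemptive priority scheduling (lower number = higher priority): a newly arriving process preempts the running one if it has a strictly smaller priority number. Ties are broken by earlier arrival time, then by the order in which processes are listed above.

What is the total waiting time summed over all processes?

28

Schedule: | T1 0-2 | idle 2-3 | T2 3-7 | T3 7-13 | T4 13-22 | T5 22-27 |
Completion: T1=2  T2=7  T3=13  T4=22  T5=27
Waiting = turnaround − burst: T1=0, T2=0, T3=3, T4=9, T5=16
Total waiting = 0 + 0 + 3 + 9 + 16 = 28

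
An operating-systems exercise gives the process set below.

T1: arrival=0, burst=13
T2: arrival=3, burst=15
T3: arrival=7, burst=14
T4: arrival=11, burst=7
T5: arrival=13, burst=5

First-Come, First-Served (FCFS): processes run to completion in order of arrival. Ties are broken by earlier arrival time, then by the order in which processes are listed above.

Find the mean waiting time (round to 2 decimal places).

19.60

Timeline: | T1 0-13 | T2 13-28 | T3 28-42 | T4 42-49 | T5 49-54 |
Completion: T1=13  T2=28  T3=42  T4=49  T5=54
Turnaround (C−A): T1=13  T2=25  T3=35  T4=38  T5=41
Waiting times: T1=0, T2=10, T3=21, T4=31, T5=36
Average waiting = (0+10+21+31+36) / 5 = 98/5 = 19.60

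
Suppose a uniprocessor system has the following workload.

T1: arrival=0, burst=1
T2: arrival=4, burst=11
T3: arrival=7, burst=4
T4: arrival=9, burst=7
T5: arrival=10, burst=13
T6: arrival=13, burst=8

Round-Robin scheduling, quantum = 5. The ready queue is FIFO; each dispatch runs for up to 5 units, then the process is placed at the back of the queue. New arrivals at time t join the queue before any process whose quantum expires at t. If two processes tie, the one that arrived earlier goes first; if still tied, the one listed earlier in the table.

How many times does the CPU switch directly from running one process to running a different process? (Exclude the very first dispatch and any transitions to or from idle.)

10

Timeline: | T1 0-1 | idle 1-4 | T2 4-9 | T3 9-13 | T4 13-18 | T2 18-23 | T5 23-28 | T6 28-33 | T4 33-35 | T2 35-36 | T5 36-41 | T6 41-44 | T5 44-47 |
Completion: T1=1  T2=36  T3=13  T4=35  T5=47  T6=44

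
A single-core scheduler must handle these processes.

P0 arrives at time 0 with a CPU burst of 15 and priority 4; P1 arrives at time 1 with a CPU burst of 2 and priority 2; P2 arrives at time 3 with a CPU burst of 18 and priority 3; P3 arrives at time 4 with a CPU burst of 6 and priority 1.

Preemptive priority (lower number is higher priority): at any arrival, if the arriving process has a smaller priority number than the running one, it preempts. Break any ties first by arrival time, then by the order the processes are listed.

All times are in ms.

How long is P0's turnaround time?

Schedule: | P0 0-1 | P1 1-3 | P2 3-4 | P3 4-10 | P2 10-27 | P0 27-41 |
Completion: P0=41  P1=3  P2=27  P3=10
Turnaround(P0) = completion − arrival = 41 − 0 = 41

41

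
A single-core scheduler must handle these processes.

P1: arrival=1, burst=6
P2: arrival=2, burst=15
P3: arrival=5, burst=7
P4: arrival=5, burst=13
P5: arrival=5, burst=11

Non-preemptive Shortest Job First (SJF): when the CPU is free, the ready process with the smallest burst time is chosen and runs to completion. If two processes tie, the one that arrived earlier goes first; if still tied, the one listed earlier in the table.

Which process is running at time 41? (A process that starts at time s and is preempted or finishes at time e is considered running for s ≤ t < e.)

Schedule: | idle 0-1 | P1 1-7 | P3 7-14 | P5 14-25 | P4 25-38 | P2 38-53 |
Completion: P1=7  P2=53  P3=14  P4=38  P5=25
Turnaround (C−A): P1=6  P2=51  P3=9  P4=33  P5=20

P2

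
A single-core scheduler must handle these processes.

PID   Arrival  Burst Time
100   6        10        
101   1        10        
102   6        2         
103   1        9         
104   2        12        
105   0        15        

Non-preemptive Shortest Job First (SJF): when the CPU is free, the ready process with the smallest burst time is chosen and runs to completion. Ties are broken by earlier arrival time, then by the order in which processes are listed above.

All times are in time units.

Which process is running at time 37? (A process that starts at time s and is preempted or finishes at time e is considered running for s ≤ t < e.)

Timeline: | 105 0-15 | 102 15-17 | 103 17-26 | 101 26-36 | 100 36-46 | 104 46-58 |
Completion: 100=46  101=36  102=17  103=26  104=58  105=15

100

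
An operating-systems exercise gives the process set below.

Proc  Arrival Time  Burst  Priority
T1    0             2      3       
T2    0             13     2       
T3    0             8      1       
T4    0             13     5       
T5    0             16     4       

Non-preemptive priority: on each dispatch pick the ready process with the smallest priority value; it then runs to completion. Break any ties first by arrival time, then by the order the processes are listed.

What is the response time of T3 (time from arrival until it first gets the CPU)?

Timeline: | T3 0-8 | T2 8-21 | T1 21-23 | T5 23-39 | T4 39-52 |
Completion: T1=23  T2=21  T3=8  T4=52  T5=39
Response(T3) = first start − arrival = 0 − 0 = 0

0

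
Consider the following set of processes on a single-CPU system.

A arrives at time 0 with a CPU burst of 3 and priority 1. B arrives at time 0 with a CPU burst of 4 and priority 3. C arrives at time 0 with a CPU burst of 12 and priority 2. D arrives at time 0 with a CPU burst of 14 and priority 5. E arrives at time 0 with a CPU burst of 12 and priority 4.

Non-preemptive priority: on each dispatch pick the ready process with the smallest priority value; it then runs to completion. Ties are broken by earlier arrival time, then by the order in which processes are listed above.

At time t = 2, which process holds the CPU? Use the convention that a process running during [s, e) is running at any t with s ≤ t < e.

Gantt: | A 0-3 | C 3-15 | B 15-19 | E 19-31 | D 31-45 |
Completion: A=3  B=19  C=15  D=45  E=31
Turnaround (C−A): A=3  B=19  C=15  D=45  E=31

A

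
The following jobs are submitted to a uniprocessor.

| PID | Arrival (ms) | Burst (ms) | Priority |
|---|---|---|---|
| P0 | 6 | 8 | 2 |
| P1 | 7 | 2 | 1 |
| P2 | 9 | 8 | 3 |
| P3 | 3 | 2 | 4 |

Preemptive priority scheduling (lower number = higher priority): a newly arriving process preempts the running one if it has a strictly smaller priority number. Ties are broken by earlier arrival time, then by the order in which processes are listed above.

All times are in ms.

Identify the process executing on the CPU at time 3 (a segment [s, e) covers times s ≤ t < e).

Gantt: | idle 0-3 | P3 3-5 | idle 5-6 | P0 6-7 | P1 7-9 | P0 9-16 | P2 16-24 |
Completion: P0=16  P1=9  P2=24  P3=5

P3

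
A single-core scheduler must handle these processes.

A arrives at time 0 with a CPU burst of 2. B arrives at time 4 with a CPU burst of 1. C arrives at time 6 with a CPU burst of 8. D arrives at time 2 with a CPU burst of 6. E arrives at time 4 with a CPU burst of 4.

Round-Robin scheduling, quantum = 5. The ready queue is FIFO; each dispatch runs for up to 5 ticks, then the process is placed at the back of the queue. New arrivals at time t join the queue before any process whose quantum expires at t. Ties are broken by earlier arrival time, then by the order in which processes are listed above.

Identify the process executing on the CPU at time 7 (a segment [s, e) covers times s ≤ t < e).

B

Schedule: | A 0-2 | D 2-7 | B 7-8 | E 8-12 | C 12-17 | D 17-18 | C 18-21 |
Completion: A=2  B=8  C=21  D=18  E=12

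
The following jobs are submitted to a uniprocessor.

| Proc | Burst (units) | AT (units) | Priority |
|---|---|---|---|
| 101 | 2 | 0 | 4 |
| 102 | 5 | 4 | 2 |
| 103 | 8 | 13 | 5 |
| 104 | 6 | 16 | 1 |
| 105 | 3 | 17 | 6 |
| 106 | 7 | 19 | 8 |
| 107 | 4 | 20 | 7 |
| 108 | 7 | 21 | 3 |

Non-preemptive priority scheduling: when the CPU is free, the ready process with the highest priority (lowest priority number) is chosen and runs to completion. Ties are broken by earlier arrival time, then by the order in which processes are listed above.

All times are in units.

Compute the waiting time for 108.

Schedule: | 101 0-2 | idle 2-4 | 102 4-9 | idle 9-13 | 103 13-21 | 104 21-27 | 108 27-34 | 105 34-37 | 107 37-41 | 106 41-48 |
Completion: 101=2  102=9  103=21  104=27  105=37  106=48  107=41  108=34
Turnaround (C−A): 101=2  102=5  103=8  104=11  105=20  106=29  107=21  108=13
Waiting(108) = turnaround − burst = 13 − 7 = 6

6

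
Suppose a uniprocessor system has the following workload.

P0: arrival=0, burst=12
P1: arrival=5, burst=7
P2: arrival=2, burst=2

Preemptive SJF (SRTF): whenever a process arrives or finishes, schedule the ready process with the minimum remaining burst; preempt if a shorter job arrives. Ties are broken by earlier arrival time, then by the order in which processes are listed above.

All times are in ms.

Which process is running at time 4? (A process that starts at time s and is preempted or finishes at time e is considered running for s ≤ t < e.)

P0

Gantt: | P0 0-2 | P2 2-4 | P0 4-5 | P1 5-12 | P0 12-21 |
Completion: P0=21  P1=12  P2=4
Turnaround (C−A): P0=21  P1=7  P2=2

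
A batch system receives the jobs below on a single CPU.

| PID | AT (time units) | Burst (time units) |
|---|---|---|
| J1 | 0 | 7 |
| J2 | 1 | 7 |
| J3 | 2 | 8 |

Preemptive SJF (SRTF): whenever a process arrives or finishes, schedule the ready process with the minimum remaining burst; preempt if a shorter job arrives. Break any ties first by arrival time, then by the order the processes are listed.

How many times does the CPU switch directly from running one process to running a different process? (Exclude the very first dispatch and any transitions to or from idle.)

Gantt: | J1 0-7 | J2 7-14 | J3 14-22 |
Completion: J1=7  J2=14  J3=22
Turnaround (C−A): J1=7  J2=13  J3=20

2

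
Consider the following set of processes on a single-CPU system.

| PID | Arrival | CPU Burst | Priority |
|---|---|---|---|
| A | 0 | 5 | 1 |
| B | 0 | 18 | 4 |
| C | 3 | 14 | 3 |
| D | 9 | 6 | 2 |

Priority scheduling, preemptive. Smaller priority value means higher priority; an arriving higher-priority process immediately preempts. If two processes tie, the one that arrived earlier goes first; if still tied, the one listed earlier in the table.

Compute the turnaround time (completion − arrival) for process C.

Timeline: | A 0-5 | C 5-9 | D 9-15 | C 15-25 | B 25-43 |
Completion: A=5  B=43  C=25  D=15
Turnaround(C) = completion − arrival = 25 − 3 = 22

22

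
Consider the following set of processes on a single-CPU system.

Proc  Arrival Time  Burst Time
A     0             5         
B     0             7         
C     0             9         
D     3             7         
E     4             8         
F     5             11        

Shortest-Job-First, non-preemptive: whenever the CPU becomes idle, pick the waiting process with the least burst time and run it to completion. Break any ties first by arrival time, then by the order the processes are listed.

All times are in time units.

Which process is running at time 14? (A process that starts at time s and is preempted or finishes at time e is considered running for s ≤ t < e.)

Schedule: | A 0-5 | B 5-12 | D 12-19 | E 19-27 | C 27-36 | F 36-47 |
Completion: A=5  B=12  C=36  D=19  E=27  F=47
Turnaround (C−A): A=5  B=12  C=36  D=16  E=23  F=42

D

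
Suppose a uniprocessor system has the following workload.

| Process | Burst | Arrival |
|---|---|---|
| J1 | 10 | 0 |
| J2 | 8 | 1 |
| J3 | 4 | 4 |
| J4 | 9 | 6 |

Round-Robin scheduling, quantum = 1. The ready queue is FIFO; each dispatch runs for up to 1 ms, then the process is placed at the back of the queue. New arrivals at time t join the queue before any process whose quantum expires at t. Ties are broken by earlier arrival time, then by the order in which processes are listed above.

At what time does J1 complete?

28

Timeline: | J1 0-1 | J2 1-2 | J1 2-3 | J2 3-4 | J1 4-5 | J3 5-6 | J2 6-7 | J1 7-8 | J4 8-9 | J3 9-10 | J2 10-11 | J1 11-12 | J4 12-13 | J3 13-14 | J2 14-15 | J1 15-16 | J4 16-17 | J3 17-18 | J2 18-19 | J1 19-20 | J4 20-21 | J2 21-22 | J1 22-23 | J4 23-24 | J2 24-25 | J1 25-26 | J4 26-27 | J1 27-28 | J4 28-31 |
Completion: J1=28  J2=25  J3=18  J4=31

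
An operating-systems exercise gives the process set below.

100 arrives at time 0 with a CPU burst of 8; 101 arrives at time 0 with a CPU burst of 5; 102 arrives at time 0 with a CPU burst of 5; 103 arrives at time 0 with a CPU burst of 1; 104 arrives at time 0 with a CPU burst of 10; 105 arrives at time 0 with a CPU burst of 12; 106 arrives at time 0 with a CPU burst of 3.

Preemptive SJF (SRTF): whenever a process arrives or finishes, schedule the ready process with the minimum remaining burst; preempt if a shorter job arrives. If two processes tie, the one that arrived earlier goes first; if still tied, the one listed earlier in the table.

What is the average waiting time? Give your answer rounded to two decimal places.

11.71

Gantt: | 103 0-1 | 106 1-4 | 101 4-9 | 102 9-14 | 100 14-22 | 104 22-32 | 105 32-44 |
Completion: 100=22  101=9  102=14  103=1  104=32  105=44  106=4
Waiting times: 100=14, 101=4, 102=9, 103=0, 104=22, 105=32, 106=1
Average waiting = (14+4+9+0+22+32+1) / 7 = 82/7 = 11.71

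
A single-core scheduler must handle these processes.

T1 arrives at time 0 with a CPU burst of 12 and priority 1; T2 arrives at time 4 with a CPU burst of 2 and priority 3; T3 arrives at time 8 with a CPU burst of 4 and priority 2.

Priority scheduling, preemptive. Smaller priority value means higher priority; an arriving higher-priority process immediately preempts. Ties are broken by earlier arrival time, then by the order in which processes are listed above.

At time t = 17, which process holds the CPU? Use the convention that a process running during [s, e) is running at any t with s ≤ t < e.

Gantt: | T1 0-12 | T3 12-16 | T2 16-18 |
Completion: T1=12  T2=18  T3=16

T2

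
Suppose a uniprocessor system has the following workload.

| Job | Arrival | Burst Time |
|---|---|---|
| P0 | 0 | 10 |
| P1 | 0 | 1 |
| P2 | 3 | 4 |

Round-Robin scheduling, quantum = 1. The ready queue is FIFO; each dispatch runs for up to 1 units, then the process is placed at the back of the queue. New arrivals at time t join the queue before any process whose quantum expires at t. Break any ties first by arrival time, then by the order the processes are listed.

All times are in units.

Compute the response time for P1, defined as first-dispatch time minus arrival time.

1

Timeline: | P0 0-1 | P1 1-2 | P0 2-3 | P2 3-4 | P0 4-5 | P2 5-6 | P0 6-7 | P2 7-8 | P0 8-9 | P2 9-10 | P0 10-15 |
Completion: P0=15  P1=2  P2=10
Turnaround (C−A): P0=15  P1=2  P2=7
Response(P1) = first start − arrival = 1 − 0 = 1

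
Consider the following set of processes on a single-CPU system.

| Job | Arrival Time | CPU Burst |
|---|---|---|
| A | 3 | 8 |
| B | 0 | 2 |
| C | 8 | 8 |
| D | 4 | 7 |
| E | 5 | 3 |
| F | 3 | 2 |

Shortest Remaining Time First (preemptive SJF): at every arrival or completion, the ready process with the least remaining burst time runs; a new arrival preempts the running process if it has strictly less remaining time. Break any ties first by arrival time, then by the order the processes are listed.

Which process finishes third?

Timeline: | B 0-2 | idle 2-3 | F 3-5 | E 5-8 | D 8-15 | A 15-23 | C 23-31 |
Completion: A=23  B=2  C=31  D=15  E=8  F=5
Turnaround (C−A): A=20  B=2  C=23  D=11  E=3  F=2
Finish order: B → F → E → D → A → C

E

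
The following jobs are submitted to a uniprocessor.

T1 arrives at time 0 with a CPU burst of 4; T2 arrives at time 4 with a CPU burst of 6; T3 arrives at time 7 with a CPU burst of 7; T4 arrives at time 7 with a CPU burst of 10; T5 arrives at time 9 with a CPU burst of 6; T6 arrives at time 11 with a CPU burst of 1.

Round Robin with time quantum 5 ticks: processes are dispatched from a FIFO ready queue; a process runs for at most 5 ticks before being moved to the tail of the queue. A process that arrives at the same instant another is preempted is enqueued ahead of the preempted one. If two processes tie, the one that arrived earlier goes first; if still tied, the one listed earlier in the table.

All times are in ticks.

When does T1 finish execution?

Schedule: | T1 0-4 | T2 4-9 | T3 9-14 | T4 14-19 | T5 19-24 | T2 24-25 | T6 25-26 | T3 26-28 | T4 28-33 | T5 33-34 |
Completion: T1=4  T2=25  T3=28  T4=33  T5=34  T6=26
Turnaround (C−A): T1=4  T2=21  T3=21  T4=26  T5=25  T6=15

4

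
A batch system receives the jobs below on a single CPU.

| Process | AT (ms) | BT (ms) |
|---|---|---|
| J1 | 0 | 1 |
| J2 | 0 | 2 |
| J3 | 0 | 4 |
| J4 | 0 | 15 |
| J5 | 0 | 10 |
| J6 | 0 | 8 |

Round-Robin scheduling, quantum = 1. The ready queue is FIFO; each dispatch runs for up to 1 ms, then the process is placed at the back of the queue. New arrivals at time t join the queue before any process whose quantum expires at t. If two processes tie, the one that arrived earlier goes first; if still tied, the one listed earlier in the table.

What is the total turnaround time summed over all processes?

Gantt: | J1 0-1 | J2 1-2 | J3 2-3 | J4 3-4 | J5 4-5 | J6 5-6 | J2 6-7 | J3 7-8 | J4 8-9 | J5 9-10 | J6 10-11 | J3 11-12 | J4 12-13 | J5 13-14 | J6 14-15 | J3 15-16 | J4 16-17 | J5 17-18 | J6 18-19 | J4 19-20 | J5 20-21 | J6 21-22 | J4 22-23 | J5 23-24 | J6 24-25 | J4 25-26 | J5 26-27 | J6 27-28 | J4 28-29 | J5 29-30 | J6 30-31 | J4 31-32 | J5 32-33 | J4 33-34 | J5 34-35 | J4 35-40 |
Completion: J1=1  J2=7  J3=16  J4=40  J5=35  J6=31
Turnaround (C−A): J1=1  J2=7  J3=16  J4=40  J5=35  J6=31
Turnaround = completion − arrival: J1=1, J2=7, J3=16, J4=40, J5=35, J6=31
Total turnaround = 1 + 7 + 16 + 40 + 35 + 31 = 130

130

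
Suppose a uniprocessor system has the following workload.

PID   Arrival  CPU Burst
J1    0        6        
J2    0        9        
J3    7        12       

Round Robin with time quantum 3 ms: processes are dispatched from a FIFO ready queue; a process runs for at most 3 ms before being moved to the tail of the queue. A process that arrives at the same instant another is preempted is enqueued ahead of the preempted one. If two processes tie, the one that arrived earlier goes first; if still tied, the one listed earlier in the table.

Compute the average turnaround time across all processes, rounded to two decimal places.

Timeline: | J1 0-3 | J2 3-6 | J1 6-9 | J2 9-12 | J3 12-15 | J2 15-18 | J3 18-27 |
Completion: J1=9  J2=18  J3=27
Turnaround times: J1=9, J2=18, J3=20
Average turnaround = (9+18+20) / 3 = 47/3 = 15.67

15.67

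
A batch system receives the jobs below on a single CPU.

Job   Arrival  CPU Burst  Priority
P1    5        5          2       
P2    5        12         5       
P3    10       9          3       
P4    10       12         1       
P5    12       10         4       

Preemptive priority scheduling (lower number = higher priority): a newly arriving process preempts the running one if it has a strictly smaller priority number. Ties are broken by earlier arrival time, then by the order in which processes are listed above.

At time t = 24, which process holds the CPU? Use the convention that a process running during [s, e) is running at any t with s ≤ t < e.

P3

Gantt: | idle 0-5 | P1 5-10 | P4 10-22 | P3 22-31 | P5 31-41 | P2 41-53 |
Completion: P1=10  P2=53  P3=31  P4=22  P5=41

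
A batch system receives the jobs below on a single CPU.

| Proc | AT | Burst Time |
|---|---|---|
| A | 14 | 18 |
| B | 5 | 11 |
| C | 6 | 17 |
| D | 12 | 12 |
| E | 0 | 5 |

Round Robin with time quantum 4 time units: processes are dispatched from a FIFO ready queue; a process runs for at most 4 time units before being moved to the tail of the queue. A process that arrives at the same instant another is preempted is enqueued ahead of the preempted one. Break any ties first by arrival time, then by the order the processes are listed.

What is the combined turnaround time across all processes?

Timeline: | E 0-5 | B 5-9 | C 9-13 | B 13-17 | D 17-21 | C 21-25 | A 25-29 | B 29-32 | D 32-36 | C 36-40 | A 40-44 | D 44-48 | C 48-52 | A 52-56 | C 56-57 | A 57-63 |
Completion: A=63  B=32  C=57  D=48  E=5
Turnaround (C−A): A=49  B=27  C=51  D=36  E=5
Turnaround = completion − arrival: A=49, B=27, C=51, D=36, E=5
Total turnaround = 49 + 27 + 51 + 36 + 5 = 168

168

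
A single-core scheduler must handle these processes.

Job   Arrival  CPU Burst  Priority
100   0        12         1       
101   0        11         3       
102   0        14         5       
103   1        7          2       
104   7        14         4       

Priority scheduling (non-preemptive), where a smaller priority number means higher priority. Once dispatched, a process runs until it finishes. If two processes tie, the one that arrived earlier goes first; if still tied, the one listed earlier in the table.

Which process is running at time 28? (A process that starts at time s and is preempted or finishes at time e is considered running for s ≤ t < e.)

Timeline: | 100 0-12 | 103 12-19 | 101 19-30 | 104 30-44 | 102 44-58 |
Completion: 100=12  101=30  102=58  103=19  104=44
Turnaround (C−A): 100=12  101=30  102=58  103=18  104=37

101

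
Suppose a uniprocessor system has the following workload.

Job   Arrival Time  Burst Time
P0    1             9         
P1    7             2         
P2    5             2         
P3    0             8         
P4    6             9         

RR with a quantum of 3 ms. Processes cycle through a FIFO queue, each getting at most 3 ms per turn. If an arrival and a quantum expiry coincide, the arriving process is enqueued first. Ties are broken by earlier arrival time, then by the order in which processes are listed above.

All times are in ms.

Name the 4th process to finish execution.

P0

Schedule: | P3 0-3 | P0 3-6 | P3 6-9 | P2 9-11 | P4 11-14 | P0 14-17 | P1 17-19 | P3 19-21 | P4 21-24 | P0 24-27 | P4 27-30 |
Completion: P0=27  P1=19  P2=11  P3=21  P4=30
Finish order: P2 → P1 → P3 → P0 → P4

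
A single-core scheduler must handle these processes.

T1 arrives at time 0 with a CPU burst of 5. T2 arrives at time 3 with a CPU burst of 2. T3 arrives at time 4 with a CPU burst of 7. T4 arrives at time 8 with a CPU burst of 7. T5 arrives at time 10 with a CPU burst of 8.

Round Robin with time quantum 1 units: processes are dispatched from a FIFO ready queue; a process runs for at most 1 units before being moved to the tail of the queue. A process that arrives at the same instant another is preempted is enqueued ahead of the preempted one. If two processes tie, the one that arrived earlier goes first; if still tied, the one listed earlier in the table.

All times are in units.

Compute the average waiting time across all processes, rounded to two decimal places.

8.00

Gantt: | T1 0-3 | T2 3-4 | T1 4-5 | T3 5-6 | T2 6-7 | T1 7-8 | T3 8-9 | T4 9-10 | T3 10-11 | T5 11-12 | T4 12-13 | T3 13-14 | T5 14-15 | T4 15-16 | T3 16-17 | T5 17-18 | T4 18-19 | T3 19-20 | T5 20-21 | T4 21-22 | T3 22-23 | T5 23-24 | T4 24-25 | T5 25-26 | T4 26-27 | T5 27-29 |
Completion: T1=8  T2=7  T3=23  T4=27  T5=29
Waiting times: T1=3, T2=2, T3=12, T4=12, T5=11
Average waiting = (3+2+12+12+11) / 5 = 40/5 = 8.00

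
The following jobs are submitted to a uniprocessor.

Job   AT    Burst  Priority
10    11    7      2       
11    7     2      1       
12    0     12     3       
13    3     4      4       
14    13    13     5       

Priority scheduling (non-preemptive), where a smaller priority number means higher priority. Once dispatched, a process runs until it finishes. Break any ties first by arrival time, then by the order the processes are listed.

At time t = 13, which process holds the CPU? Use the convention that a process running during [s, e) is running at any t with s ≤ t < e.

11

Gantt: | 12 0-12 | 11 12-14 | 10 14-21 | 13 21-25 | 14 25-38 |
Completion: 10=21  11=14  12=12  13=25  14=38
Turnaround (C−A): 10=10  11=7  12=12  13=22  14=25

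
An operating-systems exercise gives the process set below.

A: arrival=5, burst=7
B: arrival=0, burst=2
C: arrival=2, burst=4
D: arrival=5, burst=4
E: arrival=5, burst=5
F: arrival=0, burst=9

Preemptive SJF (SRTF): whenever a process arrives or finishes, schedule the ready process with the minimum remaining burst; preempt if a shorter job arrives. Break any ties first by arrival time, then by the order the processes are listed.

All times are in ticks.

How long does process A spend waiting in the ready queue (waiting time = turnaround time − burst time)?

Gantt: | B 0-2 | C 2-6 | D 6-10 | E 10-15 | A 15-22 | F 22-31 |
Completion: A=22  B=2  C=6  D=10  E=15  F=31
Turnaround (C−A): A=17  B=2  C=4  D=5  E=10  F=31
Waiting(A) = turnaround − burst = 17 − 7 = 10

10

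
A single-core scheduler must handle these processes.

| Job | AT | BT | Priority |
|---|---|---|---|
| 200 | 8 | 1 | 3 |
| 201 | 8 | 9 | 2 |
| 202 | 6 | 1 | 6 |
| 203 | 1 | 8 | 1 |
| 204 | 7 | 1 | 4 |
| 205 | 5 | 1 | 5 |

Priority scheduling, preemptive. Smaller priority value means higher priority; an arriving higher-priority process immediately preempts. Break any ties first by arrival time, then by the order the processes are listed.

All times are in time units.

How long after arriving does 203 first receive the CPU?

0

Gantt: | idle 0-1 | 203 1-9 | 201 9-18 | 200 18-19 | 204 19-20 | 205 20-21 | 202 21-22 |
Completion: 200=19  201=18  202=22  203=9  204=20  205=21
Response(203) = first start − arrival = 1 − 1 = 0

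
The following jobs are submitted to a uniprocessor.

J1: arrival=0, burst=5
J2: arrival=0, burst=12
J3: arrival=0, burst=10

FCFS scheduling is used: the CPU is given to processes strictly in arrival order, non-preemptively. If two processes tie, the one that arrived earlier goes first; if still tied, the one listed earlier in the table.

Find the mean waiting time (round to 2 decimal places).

7.33

Gantt: | J1 0-5 | J2 5-17 | J3 17-27 |
Completion: J1=5  J2=17  J3=27
Turnaround (C−A): J1=5  J2=17  J3=27
Waiting times: J1=0, J2=5, J3=17
Average waiting = (0+5+17) / 3 = 22/3 = 7.33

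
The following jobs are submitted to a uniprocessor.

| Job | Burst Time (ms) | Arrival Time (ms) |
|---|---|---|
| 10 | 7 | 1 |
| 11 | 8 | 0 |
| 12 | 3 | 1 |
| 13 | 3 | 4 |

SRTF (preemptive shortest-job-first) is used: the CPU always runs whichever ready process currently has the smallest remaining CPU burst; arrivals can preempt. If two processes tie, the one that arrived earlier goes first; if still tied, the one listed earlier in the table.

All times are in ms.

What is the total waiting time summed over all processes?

19

Schedule: | 11 0-1 | 12 1-4 | 13 4-7 | 11 7-14 | 10 14-21 |
Completion: 10=21  11=14  12=4  13=7
Turnaround (C−A): 10=20  11=14  12=3  13=3
Waiting = turnaround − burst: 10=13, 11=6, 12=0, 13=0
Total waiting = 13 + 6 + 0 + 0 = 19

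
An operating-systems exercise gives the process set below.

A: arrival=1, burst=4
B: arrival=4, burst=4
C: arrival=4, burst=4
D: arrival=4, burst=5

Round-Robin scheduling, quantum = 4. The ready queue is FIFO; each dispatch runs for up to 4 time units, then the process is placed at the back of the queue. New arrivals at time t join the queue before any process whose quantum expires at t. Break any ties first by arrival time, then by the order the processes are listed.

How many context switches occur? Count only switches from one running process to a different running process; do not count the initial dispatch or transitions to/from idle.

3

Schedule: | idle 0-1 | A 1-5 | B 5-9 | C 9-13 | D 13-18 |
Completion: A=5  B=9  C=13  D=18
Turnaround (C−A): A=4  B=5  C=9  D=14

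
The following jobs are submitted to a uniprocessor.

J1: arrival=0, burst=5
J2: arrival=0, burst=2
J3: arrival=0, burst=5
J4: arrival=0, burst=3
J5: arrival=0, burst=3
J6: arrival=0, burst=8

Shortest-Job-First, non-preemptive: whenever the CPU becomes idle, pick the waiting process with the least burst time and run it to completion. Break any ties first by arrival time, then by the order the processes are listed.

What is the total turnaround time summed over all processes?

72

Schedule: | J2 0-2 | J4 2-5 | J5 5-8 | J1 8-13 | J3 13-18 | J6 18-26 |
Completion: J1=13  J2=2  J3=18  J4=5  J5=8  J6=26
Turnaround (C−A): J1=13  J2=2  J3=18  J4=5  J5=8  J6=26
Turnaround = completion − arrival: J1=13, J2=2, J3=18, J4=5, J5=8, J6=26
Total turnaround = 13 + 2 + 18 + 5 + 8 + 26 = 72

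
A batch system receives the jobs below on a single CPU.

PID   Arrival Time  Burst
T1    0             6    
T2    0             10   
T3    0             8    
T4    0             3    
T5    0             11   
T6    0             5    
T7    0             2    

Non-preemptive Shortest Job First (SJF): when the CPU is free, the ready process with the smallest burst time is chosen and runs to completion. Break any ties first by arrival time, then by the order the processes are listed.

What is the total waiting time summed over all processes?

91

Gantt: | T7 0-2 | T4 2-5 | T6 5-10 | T1 10-16 | T3 16-24 | T2 24-34 | T5 34-45 |
Completion: T1=16  T2=34  T3=24  T4=5  T5=45  T6=10  T7=2
Waiting = turnaround − burst: T1=10, T2=24, T3=16, T4=2, T5=34, T6=5, T7=0
Total waiting = 10 + 24 + 16 + 2 + 34 + 5 + 0 = 91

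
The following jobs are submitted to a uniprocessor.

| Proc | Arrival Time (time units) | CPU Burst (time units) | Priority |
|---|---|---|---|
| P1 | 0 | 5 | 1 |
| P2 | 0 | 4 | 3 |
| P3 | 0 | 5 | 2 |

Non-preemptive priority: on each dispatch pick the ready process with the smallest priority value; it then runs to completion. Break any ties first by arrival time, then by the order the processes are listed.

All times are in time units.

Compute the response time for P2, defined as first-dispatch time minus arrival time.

10

Gantt: | P1 0-5 | P3 5-10 | P2 10-14 |
Completion: P1=5  P2=14  P3=10
Turnaround (C−A): P1=5  P2=14  P3=10
Response(P2) = first start − arrival = 10 − 0 = 10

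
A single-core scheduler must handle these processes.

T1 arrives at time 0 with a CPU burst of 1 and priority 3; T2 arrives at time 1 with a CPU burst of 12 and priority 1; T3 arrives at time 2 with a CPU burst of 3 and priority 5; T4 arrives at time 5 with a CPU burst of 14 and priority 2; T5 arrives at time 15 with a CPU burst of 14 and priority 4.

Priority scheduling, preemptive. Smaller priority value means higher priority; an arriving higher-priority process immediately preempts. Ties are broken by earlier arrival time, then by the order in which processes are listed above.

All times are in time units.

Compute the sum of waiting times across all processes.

Schedule: | T1 0-1 | T2 1-13 | T4 13-27 | T5 27-41 | T3 41-44 |
Completion: T1=1  T2=13  T3=44  T4=27  T5=41
Turnaround (C−A): T1=1  T2=12  T3=42  T4=22  T5=26
Waiting = turnaround − burst: T1=0, T2=0, T3=39, T4=8, T5=12
Total waiting = 0 + 0 + 39 + 8 + 12 = 59

59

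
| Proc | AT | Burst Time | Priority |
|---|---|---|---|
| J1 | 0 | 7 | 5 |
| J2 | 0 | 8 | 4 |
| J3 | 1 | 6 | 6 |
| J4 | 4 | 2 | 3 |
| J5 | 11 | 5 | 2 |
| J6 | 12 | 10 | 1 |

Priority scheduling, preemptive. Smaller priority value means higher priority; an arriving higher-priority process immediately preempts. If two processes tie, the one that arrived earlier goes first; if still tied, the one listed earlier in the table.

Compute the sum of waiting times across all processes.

68

Timeline: | J2 0-4 | J4 4-6 | J2 6-10 | J1 10-11 | J5 11-12 | J6 12-22 | J5 22-26 | J1 26-32 | J3 32-38 |
Completion: J1=32  J2=10  J3=38  J4=6  J5=26  J6=22
Waiting = turnaround − burst: J1=25, J2=2, J3=31, J4=0, J5=10, J6=0
Total waiting = 25 + 2 + 31 + 0 + 10 + 0 = 68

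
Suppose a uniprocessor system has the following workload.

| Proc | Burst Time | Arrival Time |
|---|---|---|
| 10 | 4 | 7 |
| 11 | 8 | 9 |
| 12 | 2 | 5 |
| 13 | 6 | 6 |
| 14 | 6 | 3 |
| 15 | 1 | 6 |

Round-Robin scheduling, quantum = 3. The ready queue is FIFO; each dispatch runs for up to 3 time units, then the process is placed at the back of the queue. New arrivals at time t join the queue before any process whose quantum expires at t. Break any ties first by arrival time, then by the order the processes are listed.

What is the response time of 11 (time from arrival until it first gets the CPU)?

Timeline: | idle 0-3 | 14 3-6 | 12 6-8 | 13 8-11 | 15 11-12 | 14 12-15 | 10 15-18 | 11 18-21 | 13 21-24 | 10 24-25 | 11 25-30 |
Completion: 10=25  11=30  12=8  13=24  14=15  15=12
Turnaround (C−A): 10=18  11=21  12=3  13=18  14=12  15=6
Response(11) = first start − arrival = 18 − 9 = 9

9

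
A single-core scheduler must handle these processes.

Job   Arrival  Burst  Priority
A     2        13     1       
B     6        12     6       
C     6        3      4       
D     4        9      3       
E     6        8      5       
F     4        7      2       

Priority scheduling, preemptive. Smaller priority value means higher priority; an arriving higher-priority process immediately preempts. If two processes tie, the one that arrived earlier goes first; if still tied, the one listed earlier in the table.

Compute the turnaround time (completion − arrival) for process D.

Schedule: | idle 0-2 | A 2-15 | F 15-22 | D 22-31 | C 31-34 | E 34-42 | B 42-54 |
Completion: A=15  B=54  C=34  D=31  E=42  F=22
Turnaround (C−A): A=13  B=48  C=28  D=27  E=36  F=18
Turnaround(D) = completion − arrival = 31 − 4 = 27

27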